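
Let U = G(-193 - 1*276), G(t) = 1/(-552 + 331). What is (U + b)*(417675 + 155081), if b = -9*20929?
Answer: -23842561907192/221 ≈ -1.0788e+11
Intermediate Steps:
G(t) = -1/221 (G(t) = 1/(-221) = -1/221)
b = -188361
U = -1/221 ≈ -0.0045249
(U + b)*(417675 + 155081) = (-1/221 - 188361)*(417675 + 155081) = -41627782/221*572756 = -23842561907192/221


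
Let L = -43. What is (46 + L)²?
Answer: 9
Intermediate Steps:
(46 + L)² = (46 - 43)² = 3² = 9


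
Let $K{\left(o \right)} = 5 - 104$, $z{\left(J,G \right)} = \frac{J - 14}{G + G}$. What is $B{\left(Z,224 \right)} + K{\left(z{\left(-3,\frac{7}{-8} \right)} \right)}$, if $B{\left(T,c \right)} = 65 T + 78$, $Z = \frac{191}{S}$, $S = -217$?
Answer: $- \frac{16972}{217} \approx -78.212$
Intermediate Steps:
$Z = - \frac{191}{217}$ ($Z = \frac{191}{-217} = 191 \left(- \frac{1}{217}\right) = - \frac{191}{217} \approx -0.88018$)
$B{\left(T,c \right)} = 78 + 65 T$
$z{\left(J,G \right)} = \frac{-14 + J}{2 G}$
$K{\left(o \right)} = -99$ ($K{\left(o \right)} = 5 - 104 = -99$)
$B{\left(Z,224 \right)} + K{\left(z{\left(-3,\frac{7}{-8} \right)} \right)} = \left(78 + 65 \left(- \frac{191}{217}\right)\right) - 99 = \left(78 - \frac{12415}{217}\right) - 99 = \frac{4511}{217} - 99 = - \frac{16972}{217}$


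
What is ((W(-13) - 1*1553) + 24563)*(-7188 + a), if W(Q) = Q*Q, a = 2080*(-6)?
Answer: -455884572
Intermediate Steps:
a = -12480
W(Q) = Q**2
((W(-13) - 1*1553) + 24563)*(-7188 + a) = (((-13)**2 - 1*1553) + 24563)*(-7188 - 12480) = ((169 - 1553) + 24563)*(-19668) = (-1384 + 24563)*(-19668) = 23179*(-19668) = -455884572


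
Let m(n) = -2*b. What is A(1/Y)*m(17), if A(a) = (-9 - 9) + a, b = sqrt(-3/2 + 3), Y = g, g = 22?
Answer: 395*sqrt(6)/22 ≈ 43.979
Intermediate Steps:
Y = 22
b = sqrt(6)/2 (b = sqrt(-3*1/2 + 3) = sqrt(-3/2 + 3) = sqrt(3/2) = sqrt(6)/2 ≈ 1.2247)
m(n) = -sqrt(6)
A(a) = -18 + a
A(1/Y)*m(17) = (-18 + 1/22)*(-sqrt(6)) = -(-395)*sqrt(6)/22 = 395*sqrt(6)/22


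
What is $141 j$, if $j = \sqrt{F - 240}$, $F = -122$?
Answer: $141 i \sqrt{362} \approx 2682.7 i$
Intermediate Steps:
$j = i \sqrt{362}$ ($j = \sqrt{-122 - 240} = \sqrt{-362} = i \sqrt{362} \approx 19.026 i$)
$141 j = 141 i \sqrt{362}$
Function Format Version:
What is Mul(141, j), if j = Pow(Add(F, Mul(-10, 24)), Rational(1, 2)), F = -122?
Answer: Mul(141, I, Pow(362, Rational(1, 2))) ≈ Mul(2682.7, I)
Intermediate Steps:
j = Mul(I, Pow(362, Rational(1, 2))) (j = Pow(Add(-122, Mul(-10, 24)), Rational(1, 2)) = Pow(Add(-122, -240), Rational(1, 2)) = Pow(-362, Rational(1, 2)) = Mul(I, Pow(362, Rational(1, 2))) ≈ Mul(19.026, I))
Mul(141, j) = Mul(141, Mul(I, Pow(362, Rational(1, 2)))) = Mul(141, I, Pow(362, Rational(1, 2)))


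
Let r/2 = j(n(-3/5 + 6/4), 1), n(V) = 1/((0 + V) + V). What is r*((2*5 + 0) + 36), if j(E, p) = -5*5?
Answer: -2300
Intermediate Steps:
n(V) = 1/(2*V) (n(V) = 1/(V + V) = 1/(2*V))
j(E, p) = -25
r = -50 (r = 2*(-25) = -50)
r*((2*5 + 0) + 36) = -50*((2*5 + 0) + 36) = -50*((10 + 0) + 36) = -50*(10 + 36) = -50*46 = -2300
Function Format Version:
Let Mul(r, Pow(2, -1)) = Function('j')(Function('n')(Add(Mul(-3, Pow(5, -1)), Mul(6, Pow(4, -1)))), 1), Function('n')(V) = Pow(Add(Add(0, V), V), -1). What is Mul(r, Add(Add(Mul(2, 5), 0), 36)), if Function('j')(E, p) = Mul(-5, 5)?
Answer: -2300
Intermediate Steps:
Function('n')(V) = Mul(Rational(1, 2), Pow(V, -1)) (Function('n')(V) = Pow(Add(V, V), -1) = Pow(Mul(2, V), -1) = Mul(Rational(1, 2), Pow(V, -1)))
Function('j')(E, p) = -25
r = -50 (r = Mul(2, -25) = -50)
Mul(r, Add(Add(Mul(2, 5), 0), 36)) = Mul(-50, Add(Add(Mul(2, 5), 0), 36)) = Mul(-50, Add(Add(10, 0), 36)) = Mul(-50, Add(10, 36)) = Mul(-50, 46) = -2300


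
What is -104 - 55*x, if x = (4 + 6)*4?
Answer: -2304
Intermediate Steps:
x = 40 (x = 10*4 = 40)
-104 - 55*x = -104 - 55*40 = -104 - 2200 = -2304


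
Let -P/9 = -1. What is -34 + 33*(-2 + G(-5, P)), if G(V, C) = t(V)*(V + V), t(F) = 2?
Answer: -760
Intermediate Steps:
P = 9 (P = -9*(-1) = 9)
G(V, C) = 4*V (G(V, C) = 2*(V + V) = 2*(2*V) = 4*V)
-34 + 33*(-2 + G(-5, P)) = -34 + 33*(-2 + 4*(-5)) = -34 + 33*(-2 - 20) = -34 + 33*(-22) = -34 - 726 = -760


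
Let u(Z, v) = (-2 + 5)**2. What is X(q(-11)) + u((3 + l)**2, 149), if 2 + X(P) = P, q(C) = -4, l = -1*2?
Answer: 3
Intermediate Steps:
l = -2
X(P) = -2 + P
u(Z, v) = 9 (u(Z, v) = 3**2 = 9)
X(q(-11)) + u((3 + l)**2, 149) = (-2 - 4) + 9 = -6 + 9 = 3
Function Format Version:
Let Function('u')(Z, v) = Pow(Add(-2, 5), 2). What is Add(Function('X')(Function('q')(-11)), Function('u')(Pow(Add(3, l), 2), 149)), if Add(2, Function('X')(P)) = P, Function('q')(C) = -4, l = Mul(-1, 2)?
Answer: 3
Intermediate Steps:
l = -2
Function('X')(P) = Add(-2, P)
Function('u')(Z, v) = 9 (Function('u')(Z, v) = Pow(3, 2) = 9)
Add(Function('X')(Function('q')(-11)), Function('u')(Pow(Add(3, l), 2), 149)) = Add(Add(-2, -4), 9) = Add(-6, 9) = 3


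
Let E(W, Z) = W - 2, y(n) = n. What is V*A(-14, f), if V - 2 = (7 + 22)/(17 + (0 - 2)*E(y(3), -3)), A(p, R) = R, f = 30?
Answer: 118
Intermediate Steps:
E(W, Z) = -2 + W
V = 59/15 (V = 2 + (7 + 22)/(17 + (0 - 2)*(-2 + 3)) = 2 + 29/(17 - 2*1) = 2 + 29/(17 - 2) = 2 + 29/15 = 59/15 ≈ 3.9333)
V*A(-14, f) = (59/15)*30 = 118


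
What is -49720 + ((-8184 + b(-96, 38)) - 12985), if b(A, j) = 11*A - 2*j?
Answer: -72021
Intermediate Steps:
b(A, j) = -2*j + 11*A
-49720 + ((-8184 + b(-96, 38)) - 12985) = -49720 + ((-8184 + (-2*38 + 11*(-96))) - 12985) = -49720 + ((-8184 + (-76 - 1056)) - 12985) = -49720 + ((-8184 - 1132) - 12985) = -49720 + (-9316 - 12985) = -49720 - 22301 = -72021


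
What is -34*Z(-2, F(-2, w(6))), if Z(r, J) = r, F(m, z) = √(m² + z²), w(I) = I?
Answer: 68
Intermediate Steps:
-34*Z(-2, F(-2, w(6))) = -34*(-2) = 68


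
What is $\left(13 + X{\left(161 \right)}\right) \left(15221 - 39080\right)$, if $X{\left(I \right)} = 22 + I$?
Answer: $-4676364$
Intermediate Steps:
$\left(13 + X{\left(161 \right)}\right) \left(15221 - 39080\right) = \left(13 + \left(22 + 161\right)\right) \left(15221 - 39080\right) = \left(13 + 183\right) \left(-23859\right) = 196 \left(-23859\right) = -4676364$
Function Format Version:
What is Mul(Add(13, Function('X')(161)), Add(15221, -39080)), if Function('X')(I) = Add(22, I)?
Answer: -4676364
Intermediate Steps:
Mul(Add(13, Function('X')(161)), Add(15221, -39080)) = Mul(Add(13, Add(22, 161)), Add(15221, -39080)) = Mul(Add(13, 183), -23859) = Mul(196, -23859) = -4676364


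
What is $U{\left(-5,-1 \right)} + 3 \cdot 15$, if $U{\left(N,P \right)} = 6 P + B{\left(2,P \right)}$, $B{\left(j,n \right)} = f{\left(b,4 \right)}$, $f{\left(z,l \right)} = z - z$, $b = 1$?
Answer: $39$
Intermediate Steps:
$f{\left(z,l \right)} = 0$
$B{\left(j,n \right)} = 0$
$U{\left(N,P \right)} = 6 P$ ($U{\left(N,P \right)} = 6 P + 0 = 6 P$)
$U{\left(-5,-1 \right)} + 3 \cdot 15 = 6 \left(-1\right) + 3 \cdot 15 = -6 + 45 = 39$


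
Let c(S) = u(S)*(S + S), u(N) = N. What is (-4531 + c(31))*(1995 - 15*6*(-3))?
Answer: -5909385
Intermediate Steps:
c(S) = 2*S² (c(S) = S*(S + S) = S*(2*S) = 2*S²)
(-4531 + c(31))*(1995 - 15*6*(-3)) = (-4531 + 2*31²)*(1995 - 15*6*(-3)) = (-4531 + 2*961)*(1995 - 90*(-3)) = (-4531 + 1922)*(1995 + 270) = -2609*2265 = -5909385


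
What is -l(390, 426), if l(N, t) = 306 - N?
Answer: 84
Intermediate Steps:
-l(390, 426) = -(306 - 1*390) = -(306 - 390) = -1*(-84) = 84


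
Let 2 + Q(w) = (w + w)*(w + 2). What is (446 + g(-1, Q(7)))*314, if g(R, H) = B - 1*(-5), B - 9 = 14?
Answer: 148836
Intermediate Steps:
B = 23 (B = 9 + 14 = 23)
Q(w) = -2 + 2*w*(2 + w) (Q(w) = -2 + (w + w)*(w + 2) = -2 + (2*w)*(2 + w) = -2 + 2*w*(2 + w))
g(R, H) = 28 (g(R, H) = 23 - 1*(-5) = 23 + 5 = 28)
(446 + g(-1, Q(7)))*314 = (446 + 28)*314 = 474*314 = 148836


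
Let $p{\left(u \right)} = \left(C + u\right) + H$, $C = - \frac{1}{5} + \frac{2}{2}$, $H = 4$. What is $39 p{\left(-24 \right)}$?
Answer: $- \frac{3744}{5} \approx -748.8$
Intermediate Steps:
$C = \frac{4}{5}$ ($C = \left(-1\right) \frac{1}{5} + 2 \cdot \frac{1}{2} = - \frac{1}{5} + 1 = \frac{4}{5} \approx 0.8$)
$p{\left(u \right)} = \frac{24}{5} + u$ ($p{\left(u \right)} = \left(\frac{4}{5} + u\right) + 4 = \frac{24}{5} + u$)
$39 p{\left(-24 \right)} = 39 \left(\frac{24}{5} - 24\right) = 39 \left(- \frac{96}{5}\right) = - \frac{3744}{5}$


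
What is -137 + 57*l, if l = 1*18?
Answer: 889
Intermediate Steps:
l = 18
-137 + 57*l = -137 + 57*18 = -137 + 1026 = 889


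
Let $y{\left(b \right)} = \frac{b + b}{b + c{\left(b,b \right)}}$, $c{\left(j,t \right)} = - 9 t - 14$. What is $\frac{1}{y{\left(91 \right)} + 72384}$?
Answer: $\frac{53}{3836339} \approx 1.3815 \cdot 10^{-5}$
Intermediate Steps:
$c{\left(j,t \right)} = -14 - 9 t$
$y{\left(b \right)} = \frac{2 b}{-14 - 8 b}$ ($y{\left(b \right)} = \frac{b + b}{b - \left(14 + 9 b\right)} = \frac{2 b}{-14 - 8 b}$)
$\frac{1}{y{\left(91 \right)} + 72384} = \frac{1}{\left(-1\right) 91 \frac{1}{7 + 4 \cdot 91} + 72384} = \frac{1}{\left(-1\right) 91 \frac{1}{7 + 364} + 72384} = \frac{1}{\left(-1\right) 91 \cdot \frac{1}{371} + 72384} = \frac{1}{- \frac{13}{53} + 72384} = \frac{1}{\frac{3836339}{53}} = \frac{53}{3836339}$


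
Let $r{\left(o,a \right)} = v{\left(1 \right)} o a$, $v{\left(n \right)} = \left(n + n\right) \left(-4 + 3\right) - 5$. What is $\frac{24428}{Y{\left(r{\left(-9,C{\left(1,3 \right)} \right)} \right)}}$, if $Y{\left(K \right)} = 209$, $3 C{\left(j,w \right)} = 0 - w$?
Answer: $\frac{24428}{209} \approx 116.88$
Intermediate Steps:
$C{\left(j,w \right)} = - \frac{w}{3}$ ($C{\left(j,w \right)} = \frac{0 - w}{3} = \frac{\left(-1\right) w}{3} = - \frac{w}{3}$)
$v{\left(n \right)} = -5 - 2 n$ ($v{\left(n \right)} = 2 n \left(-1\right) - 5 = - 2 n - 5 = -5 - 2 n$)
$r{\left(o,a \right)} = - 7 a o$ ($r{\left(o,a \right)} = \left(-5 - 2\right) o a = - 7 o a = - 7 a o$)
$\frac{24428}{Y{\left(r{\left(-9,C{\left(1,3 \right)} \right)} \right)}} = \frac{24428}{209}$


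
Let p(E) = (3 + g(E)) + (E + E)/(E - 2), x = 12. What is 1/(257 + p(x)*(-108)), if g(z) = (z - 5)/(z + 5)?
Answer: -85/31507 ≈ -0.0026978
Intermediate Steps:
g(z) = (-5 + z)/(5 + z)
p(E) = 3 + (-5 + E)/(5 + E) + 2*E/(-2 + E) (p(E) = (3 + (-5 + E)/(5 + E)) + (E + E)/(E - 2) = (3 + (-5 + E)/(5 + E)) + (2*E)/(-2 + E) = (3 + (-5 + E)/(5 + E)) + 2*E/(-2 + E) = 3 + (-5 + E)/(5 + E) + 2*E/(-2 + E))
1/(257 + p(x)*(-108)) = 1/(257 + (2*(-10 + 3*12² + 6*12)/(-10 + 12² + 3*12))*(-108)) = 1/(257 + (2*(-10 + 3*144 + 72)/(-10 + 144 + 36))*(-108)) = 1/(257 + (2*(-10 + 432 + 72)/170)*(-108)) = 1/(257 + (2*(1/170)*494)*(-108)) = 1/(257 + (494/85)*(-108)) = 1/(257 - 53352/85) = 1/(-31507/85) = -85/31507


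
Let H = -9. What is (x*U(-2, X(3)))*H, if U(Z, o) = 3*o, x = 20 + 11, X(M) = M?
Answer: -2511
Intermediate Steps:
x = 31
(x*U(-2, X(3)))*H = (31*(3*3))*(-9) = (31*9)*(-9) = 279*(-9) = -2511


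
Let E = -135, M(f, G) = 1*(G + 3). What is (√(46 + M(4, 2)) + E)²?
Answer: (135 - √51)² ≈ 16348.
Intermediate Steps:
M(f, G) = 3 + G (M(f, G) = 1*(3 + G) = 3 + G)
(√(46 + M(4, 2)) + E)² = (√(46 + (3 + 2)) - 135)² = (√(46 + 5) - 135)² = (√51 - 135)² = (-135 + √51)²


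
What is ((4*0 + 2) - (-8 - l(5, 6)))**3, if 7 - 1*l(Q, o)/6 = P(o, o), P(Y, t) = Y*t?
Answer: -4410944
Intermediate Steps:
l(Q, o) = 42 - 6*o**2 (l(Q, o) = 42 - 6*o*o = 42 - 6*o**2)
((4*0 + 2) - (-8 - l(5, 6)))**3 = ((4*0 + 2) - (-8 - (42 - 6*6**2)))**3 = ((0 + 2) - (-8 - (42 - 6*36)))**3 = (2 - (-8 - (42 - 216)))**3 = (2 - (-8 - 1*(-174)))**3 = (2 - (-8 + 174))**3 = (2 - 1*166)**3 = (2 - 166)**3 = (-164)**3 = -4410944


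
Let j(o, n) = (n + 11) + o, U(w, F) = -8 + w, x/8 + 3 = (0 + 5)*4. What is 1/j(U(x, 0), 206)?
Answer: 1/345 ≈ 0.0028986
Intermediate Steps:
x = 136 (x = -24 + 8*((0 + 5)*4) = -24 + 8*(5*4) = -24 + 8*20 = -24 + 160 = 136)
j(o, n) = 11 + n + o (j(o, n) = (11 + n) + o = 11 + n + o)
1/j(U(x, 0), 206) = 1/(11 + 206 + (-8 + 136)) = 1/(11 + 206 + 128) = 1/345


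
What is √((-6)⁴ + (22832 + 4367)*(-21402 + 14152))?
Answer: I*√197191454 ≈ 14042.0*I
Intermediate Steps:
√((-6)⁴ + (22832 + 4367)*(-21402 + 14152)) = √(1296 + 27199*(-7250)) = √(1296 - 197192750) = √(-197191454) = I*√197191454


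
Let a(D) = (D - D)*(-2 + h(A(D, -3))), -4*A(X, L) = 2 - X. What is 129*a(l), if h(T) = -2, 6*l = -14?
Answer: 0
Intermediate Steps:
l = -7/3 (l = (⅙)*(-14) = -7/3 ≈ -2.3333)
A(X, L) = -½ + X/4 (A(X, L) = -(2 - X)/4 = -½ + X/4)
a(D) = 0 (a(D) = (D - D)*(-2 - 2) = 0*(-4) = 0)
129*a(l) = 129*0 = 0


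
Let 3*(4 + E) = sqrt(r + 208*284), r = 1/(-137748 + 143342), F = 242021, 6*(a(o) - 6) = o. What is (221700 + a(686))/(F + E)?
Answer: 2702789345514534/2948877074989225 - 665461*sqrt(1848530413786)/2948877074989225 ≈ 0.91624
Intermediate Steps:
a(o) = 6 + o/6
r = 1/5594 ≈ 0.00017876
E = -4 + sqrt(1848530413786)/16782 (E = -4 + sqrt(1/5594 + 208*284)/3 = -4 + sqrt(1/5594 + 59072)/3 = -4 + sqrt(330448769/5594)/3 = -4 + (sqrt(1848530413786)/5594)/3 = -4 + sqrt(1848530413786)/16782 ≈ 77.016)
(221700 + a(686))/(F + E) = (221700 + (6 + (1/6)*686))/(242021 + (-4 + sqrt(1848530413786)/16782)) = (221700 + (6 + 343/3))/(242017 + sqrt(1848530413786)/16782) = (221700 + 361/3)/(242017 + sqrt(1848530413786)/16782) = 665461/(3*(242017 + sqrt(1848530413786)/16782))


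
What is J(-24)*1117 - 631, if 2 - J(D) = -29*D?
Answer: -775829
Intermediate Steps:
J(D) = 2 + 29*D (J(D) = 2 - (-29)*D = 2 + 29*D)
J(-24)*1117 - 631 = (2 + 29*(-24))*1117 - 631 = (2 - 696)*1117 - 631 = -694*1117 - 631 = -775198 - 631 = -775829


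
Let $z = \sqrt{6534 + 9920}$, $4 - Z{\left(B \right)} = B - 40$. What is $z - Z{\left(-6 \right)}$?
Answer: $-50 + \sqrt{16454} \approx 78.273$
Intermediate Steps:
$Z{\left(B \right)} = 44 - B$ ($Z{\left(B \right)} = 4 - \left(B - 40\right) = 4 - \left(-40 + B\right) = 44 - B$)
$z = \sqrt{16454} \approx 128.27$
$z - Z{\left(-6 \right)} = \sqrt{16454} - \left(44 - -6\right) = \sqrt{16454} - \left(44 + 6\right) = \sqrt{16454} - 50 = -50 + \sqrt{16454}$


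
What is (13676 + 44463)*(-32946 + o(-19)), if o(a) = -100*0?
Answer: -1915447494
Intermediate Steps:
o(a) = 0
(13676 + 44463)*(-32946 + o(-19)) = (13676 + 44463)*(-32946 + 0) = 58139*(-32946) = -1915447494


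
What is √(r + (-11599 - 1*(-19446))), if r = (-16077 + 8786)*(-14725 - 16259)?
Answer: √225912191 ≈ 15030.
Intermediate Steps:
r = 225904344 (r = -7291*(-30984) = 225904344)
√(r + (-11599 - 1*(-19446))) = √(225904344 + (-11599 - 1*(-19446))) = √(225904344 + (-11599 + 19446)) = √(225904344 + 7847) = √225912191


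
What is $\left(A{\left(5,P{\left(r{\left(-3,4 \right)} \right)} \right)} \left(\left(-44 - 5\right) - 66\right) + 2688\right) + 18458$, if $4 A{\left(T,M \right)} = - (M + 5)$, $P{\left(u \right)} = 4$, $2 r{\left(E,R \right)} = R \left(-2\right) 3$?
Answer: $\frac{85619}{4} \approx 21405.0$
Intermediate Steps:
$r{\left(E,R \right)} = - 3 R$ ($r{\left(E,R \right)} = \frac{R \left(-2\right) 3}{2} = \frac{- 2 R 3}{2} = \frac{\left(-6\right) R}{2} = - 3 R$)
$A{\left(T,M \right)} = - \frac{5}{4} - \frac{M}{4}$ ($A{\left(T,M \right)} = \frac{\left(-1\right) \left(M + 5\right)}{4} = \frac{\left(-1\right) \left(5 + M\right)}{4} = \frac{-5 - M}{4} = - \frac{5}{4} - \frac{M}{4}$)
$\left(A{\left(5,P{\left(r{\left(-3,4 \right)} \right)} \right)} \left(\left(-44 - 5\right) - 66\right) + 2688\right) + 18458 = \left(\left(- \frac{5}{4} - 1\right) \left(\left(-44 - 5\right) - 66\right) + 2688\right) + 18458 = \left(- \frac{9 \left(-49 - 66\right)}{4} + 2688\right) + 18458 = \left(\left(- \frac{9}{4}\right) \left(-115\right) + 2688\right) + 18458 = \left(\frac{1035}{4} + 2688\right) + 18458 = \frac{11787}{4} + 18458 = \frac{85619}{4}$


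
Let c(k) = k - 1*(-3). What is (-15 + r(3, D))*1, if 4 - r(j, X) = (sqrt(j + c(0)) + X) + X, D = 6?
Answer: -23 - sqrt(6) ≈ -25.449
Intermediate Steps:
c(k) = 3 + k (c(k) = k + 3 = 3 + k)
r(j, X) = 4 - sqrt(3 + j) - 2*X (r(j, X) = 4 - ((sqrt(j + (3 + 0)) + X) + X) = 4 - ((sqrt(j + 3) + X) + X) = 4 - ((sqrt(3 + j) + X) + X) = 4 - ((X + sqrt(3 + j)) + X) = 4 - (sqrt(3 + j) + 2*X) = 4 + (-sqrt(3 + j) - 2*X) = 4 - sqrt(3 + j) - 2*X)
(-15 + r(3, D))*1 = (-15 + (4 - sqrt(3 + 3) - 2*6))*1 = (-15 + (4 - sqrt(6) - 12))*1 = (-15 + (-8 - sqrt(6)))*1 = (-23 - sqrt(6))*1 = -23 - sqrt(6)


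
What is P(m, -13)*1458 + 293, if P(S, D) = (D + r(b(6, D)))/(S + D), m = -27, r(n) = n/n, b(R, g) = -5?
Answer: 3652/5 ≈ 730.40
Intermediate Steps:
r(n) = 1
P(S, D) = (1 + D)/(D + S) (P(S, D) = (D + 1)/(S + D) = (1 + D)/(D + S))
P(m, -13)*1458 + 293 = ((1 - 13)/(-13 - 27))*1458 + 293 = (-12/(-40))*1458 + 293 = -1/40*(-12)*1458 + 293 = (3/10)*1458 + 293 = 2187/5 + 293 = 3652/5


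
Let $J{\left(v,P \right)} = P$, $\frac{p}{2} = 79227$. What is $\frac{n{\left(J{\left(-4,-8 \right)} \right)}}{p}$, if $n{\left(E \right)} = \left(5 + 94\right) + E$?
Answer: $\frac{91}{158454} \approx 0.0005743$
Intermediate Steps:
$p = 158454$ ($p = 2 \cdot 79227 = 158454$)
$n{\left(E \right)} = 99 + E$
$\frac{n{\left(J{\left(-4,-8 \right)} \right)}}{p} = \frac{99 - 8}{158454} = 91 \cdot \frac{1}{158454} = \frac{91}{158454}$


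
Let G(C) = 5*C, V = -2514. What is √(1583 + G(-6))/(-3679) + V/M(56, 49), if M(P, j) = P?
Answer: -1257/28 - √1553/3679 ≈ -44.904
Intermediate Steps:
√(1583 + G(-6))/(-3679) + V/M(56, 49) = √(1583 + 5*(-6))/(-3679) - 2514/56 = √(1583 - 30)*(-1/3679) - 2514*1/56 = √1553*(-1/3679) - 1257/28 = -√1553/3679 - 1257/28 = -1257/28 - √1553/3679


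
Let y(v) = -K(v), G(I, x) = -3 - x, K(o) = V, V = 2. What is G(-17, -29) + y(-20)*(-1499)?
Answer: 3024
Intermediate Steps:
K(o) = 2
y(v) = -2 (y(v) = -1*2 = -2)
G(-17, -29) + y(-20)*(-1499) = (-3 - 1*(-29)) - 2*(-1499) = (-3 + 29) + 2998 = 26 + 2998 = 3024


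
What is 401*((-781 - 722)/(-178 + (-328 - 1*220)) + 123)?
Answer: 12137067/242 ≈ 50153.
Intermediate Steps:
401*((-781 - 722)/(-178 + (-328 - 1*220)) + 123) = 401*(-1503/(-178 + (-328 - 220)) + 123) = 401*(-1503/(-178 - 548) + 123) = 401*(-1503/(-726) + 123) = 401*(-1503*(-1/726) + 123) = 401*(501/242 + 123) = 401*(30267/242) = 12137067/242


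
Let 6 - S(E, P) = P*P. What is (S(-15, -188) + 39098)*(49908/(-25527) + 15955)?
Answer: 510399165840/8509 ≈ 5.9983e+7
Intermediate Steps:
S(E, P) = 6 - P**2 (S(E, P) = 6 - P*P = 6 - P**2)
(S(-15, -188) + 39098)*(49908/(-25527) + 15955) = ((6 - 1*(-188)**2) + 39098)*(49908/(-25527) + 15955) = ((6 - 1*35344) + 39098)*(49908*(-1/25527) + 15955) = ((6 - 35344) + 39098)*(-16636/8509 + 15955) = (-35338 + 39098)*(135744459/8509) = 3760*(135744459/8509) = 510399165840/8509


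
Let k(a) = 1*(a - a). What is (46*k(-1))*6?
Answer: 0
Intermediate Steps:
k(a) = 0 (k(a) = 1*0 = 0)
(46*k(-1))*6 = (46*0)*6 = 0*6 = 0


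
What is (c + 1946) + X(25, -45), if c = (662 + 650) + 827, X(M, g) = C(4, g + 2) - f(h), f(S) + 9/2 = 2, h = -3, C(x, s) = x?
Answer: 8183/2 ≈ 4091.5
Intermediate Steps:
f(S) = -5/2 (f(S) = -9/2 + 2 = -5/2)
X(M, g) = 13/2 (X(M, g) = 4 - 1*(-5/2) = 4 + 5/2 = 13/2)
c = 2139 (c = 1312 + 827 = 2139)
(c + 1946) + X(25, -45) = (2139 + 1946) + 13/2 = 4085 + 13/2 = 8183/2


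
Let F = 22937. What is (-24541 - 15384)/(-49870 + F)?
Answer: 39925/26933 ≈ 1.4824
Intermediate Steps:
(-24541 - 15384)/(-49870 + F) = (-24541 - 15384)/(-49870 + 22937) = -39925/(-26933) = -39925*(-1/26933) = 39925/26933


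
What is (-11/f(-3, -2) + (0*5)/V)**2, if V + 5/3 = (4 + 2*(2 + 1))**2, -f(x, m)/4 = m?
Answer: 121/64 ≈ 1.8906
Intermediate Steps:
f(x, m) = -4*m
V = 295/3 (V = -5/3 + (4 + 2*(2 + 1))**2 = -5/3 + (4 + 2*3)**2 = -5/3 + (4 + 6)**2 = -5/3 + 10**2 = -5/3 + 100 = 295/3 ≈ 98.333)
(-11/f(-3, -2) + (0*5)/V)**2 = (-11/((-4*(-2))) + (0*5)/(295/3))**2 = (-11/8 + 0*(3/295))**2 = (-11*1/8 + 0)**2 = (-11/8 + 0)**2 = (-11/8)**2 = 121/64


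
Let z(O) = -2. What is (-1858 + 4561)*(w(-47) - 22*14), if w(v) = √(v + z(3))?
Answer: -832524 + 18921*I ≈ -8.3252e+5 + 18921.0*I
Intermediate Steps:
w(v) = √(-2 + v) (w(v) = √(v - 2) = √(-2 + v))
(-1858 + 4561)*(w(-47) - 22*14) = (-1858 + 4561)*(√(-2 - 47) - 22*14) = 2703*(√(-49) - 308) = 2703*(7*I - 308) = 2703*(-308 + 7*I) = -832524 + 18921*I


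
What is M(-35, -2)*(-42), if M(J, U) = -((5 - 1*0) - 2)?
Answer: 126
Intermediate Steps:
M(J, U) = -3 (M(J, U) = -((5 + 0) - 2) = -(5 - 2) = -1*3 = -3)
M(-35, -2)*(-42) = -3*(-42) = 126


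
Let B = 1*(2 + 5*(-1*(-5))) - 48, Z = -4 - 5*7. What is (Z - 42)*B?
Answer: 1701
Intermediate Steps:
Z = -39 (Z = -4 - 35 = -39)
B = -21 (B = 1*(2 + 5*5) - 48 = 1*(2 + 25) - 48 = 1*27 - 48 = 27 - 48 = -21)
(Z - 42)*B = (-39 - 42)*(-21) = -81*(-21) = 1701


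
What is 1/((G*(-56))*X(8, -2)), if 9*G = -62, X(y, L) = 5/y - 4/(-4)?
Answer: 9/5642 ≈ 0.0015952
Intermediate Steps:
X(y, L) = 1 + 5/y (X(y, L) = 5/y - 4*(-¼) = 5/y + 1 = 1 + 5/y)
G = -62/9 (G = (⅑)*(-62) = -62/9 ≈ -6.8889)
1/((G*(-56))*X(8, -2)) = 1/((-62/9*(-56))*((5 + 8)/8)) = 1/(3472*((⅛)*13)/9) = 1/((3472/9)*(13/8)) = 1/(5642/9) = 9/5642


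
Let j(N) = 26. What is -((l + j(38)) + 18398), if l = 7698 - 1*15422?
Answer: -10700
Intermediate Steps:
l = -7724 (l = 7698 - 15422 = -7724)
-((l + j(38)) + 18398) = -((-7724 + 26) + 18398) = -(-7698 + 18398) = -1*10700 = -10700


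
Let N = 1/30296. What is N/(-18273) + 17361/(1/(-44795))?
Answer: -430526039830293961/553598808 ≈ -7.7769e+8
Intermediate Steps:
N = 1/30296 ≈ 3.3008e-5
N/(-18273) + 17361/(1/(-44795)) = (1/30296)/(-18273) + 17361/(1/(-44795)) = (1/30296)*(-1/18273) + 17361/(-1/44795) = -1/553598808 + 17361*(-44795) = -1/553598808 - 777685995 = -430526039830293961/553598808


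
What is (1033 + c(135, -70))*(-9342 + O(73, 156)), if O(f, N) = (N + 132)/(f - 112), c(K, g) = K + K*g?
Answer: 1006610844/13 ≈ 7.7432e+7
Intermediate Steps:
O(f, N) = (132 + N)/(-112 + f)
(1033 + c(135, -70))*(-9342 + O(73, 156)) = (1033 + 135*(1 - 70))*(-9342 + (132 + 156)/(-112 + 73)) = (1033 + 135*(-69))*(-9342 + 288/(-39)) = (1033 - 9315)*(-9342 - 1/39*288) = -8282*(-9342 - 96/13) = -8282*(-121542/13) = 1006610844/13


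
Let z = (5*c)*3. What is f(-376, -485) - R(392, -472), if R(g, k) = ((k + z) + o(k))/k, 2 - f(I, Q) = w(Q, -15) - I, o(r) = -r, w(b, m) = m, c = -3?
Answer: -169493/472 ≈ -359.10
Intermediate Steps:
z = -45 (z = (5*(-3))*3 = -15*3 = -45)
f(I, Q) = 17 + I (f(I, Q) = 2 - (-15 - I) = 2 + (15 + I) = 17 + I)
R(g, k) = -45/k (R(g, k) = ((k - 45) - k)/k = ((-45 + k) - k)/k = -45/k)
f(-376, -485) - R(392, -472) = (17 - 376) - (-45)/(-472) = -359 - (-45)*(-1)/472 = -359 - 1*45/472 = -359 - 45/472 = -169493/472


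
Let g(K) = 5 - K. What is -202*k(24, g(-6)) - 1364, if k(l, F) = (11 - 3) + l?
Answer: -7828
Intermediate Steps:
k(l, F) = 8 + l
-202*k(24, g(-6)) - 1364 = -202*(8 + 24) - 1364 = -202*32 - 1364 = -6464 - 1364 = -7828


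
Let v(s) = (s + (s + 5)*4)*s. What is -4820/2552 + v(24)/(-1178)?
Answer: -1781585/375782 ≈ -4.7410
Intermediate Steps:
v(s) = s*(20 + 5*s) (v(s) = (s + (5 + s)*4)*s = (s + (20 + 4*s))*s = (20 + 5*s)*s = s*(20 + 5*s))
-4820/2552 + v(24)/(-1178) = -4820/2552 + (5*24*(4 + 24))/(-1178) = -4820*1/2552 + (5*24*28)*(-1/1178) = -1205/638 + 3360*(-1/1178) = -1205/638 - 1680/589 = -1781585/375782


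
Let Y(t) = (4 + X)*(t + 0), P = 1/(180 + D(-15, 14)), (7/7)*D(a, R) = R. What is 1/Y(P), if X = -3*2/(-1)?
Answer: 97/5 ≈ 19.400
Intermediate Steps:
D(a, R) = R
X = 6 (X = -6*(-1) = 6)
P = 1/194 (P = 1/(180 + 14) = 1/194 ≈ 0.0051546)
Y(t) = 10*t (Y(t) = (4 + 6)*(t + 0) = 10*t)
1/Y(P) = 1/(10*(1/194)) = 1/(5/97) = 97/5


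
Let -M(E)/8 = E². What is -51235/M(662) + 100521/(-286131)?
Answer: -112587293069/334387183904 ≈ -0.33670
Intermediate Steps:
M(E) = -8*E²
-51235/M(662) + 100521/(-286131) = -51235/((-8*662²)) + 100521/(-286131) = -51235/((-8*438244)) + 100521*(-1/286131) = -51235/(-3505952) - 33507/95377 = -51235*(-1/3505952) - 33507/95377 = 51235/3505952 - 33507/95377 = -112587293069/334387183904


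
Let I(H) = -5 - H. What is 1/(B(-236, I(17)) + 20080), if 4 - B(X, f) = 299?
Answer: 1/19785 ≈ 5.0543e-5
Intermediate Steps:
B(X, f) = -295 (B(X, f) = 4 - 1*299 = 4 - 299 = -295)
1/(B(-236, I(17)) + 20080) = 1/(-295 + 20080) = 1/19785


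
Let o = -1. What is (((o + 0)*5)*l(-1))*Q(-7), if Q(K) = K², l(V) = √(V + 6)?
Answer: -245*√5 ≈ -547.84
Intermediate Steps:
l(V) = √(6 + V)
(((o + 0)*5)*l(-1))*Q(-7) = (((-1 + 0)*5)*√(6 - 1))*(-7)² = ((-1*5)*√5)*49 = -5*√5*49 = -245*√5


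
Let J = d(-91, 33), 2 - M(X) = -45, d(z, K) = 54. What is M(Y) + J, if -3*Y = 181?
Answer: 101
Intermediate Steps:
Y = -181/3 (Y = -1/3*181 = -181/3 ≈ -60.333)
M(X) = 47 (M(X) = 2 - 1*(-45) = 2 + 45 = 47)
J = 54
M(Y) + J = 47 + 54 = 101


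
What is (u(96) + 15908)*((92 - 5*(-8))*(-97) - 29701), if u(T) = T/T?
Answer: -676212045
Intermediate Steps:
u(T) = 1
(u(96) + 15908)*((92 - 5*(-8))*(-97) - 29701) = (1 + 15908)*((92 - 5*(-8))*(-97) - 29701) = 15909*((92 + 40)*(-97) - 29701) = 15909*(132*(-97) - 29701) = 15909*(-12804 - 29701) = 15909*(-42505) = -676212045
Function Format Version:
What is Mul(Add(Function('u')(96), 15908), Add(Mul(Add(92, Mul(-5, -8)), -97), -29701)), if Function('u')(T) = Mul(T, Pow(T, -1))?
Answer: -676212045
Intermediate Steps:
Function('u')(T) = 1
Mul(Add(Function('u')(96), 15908), Add(Mul(Add(92, Mul(-5, -8)), -97), -29701)) = Mul(Add(1, 15908), Add(Mul(Add(92, Mul(-5, -8)), -97), -29701)) = Mul(15909, Add(Mul(Add(92, 40), -97), -29701)) = Mul(15909, Add(Mul(132, -97), -29701)) = Mul(15909, Add(-12804, -29701)) = Mul(15909, -42505) = -676212045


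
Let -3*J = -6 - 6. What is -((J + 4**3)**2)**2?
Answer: -21381376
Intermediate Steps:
J = 4 (J = -(-6 - 6)/3 = -1/3*(-12) = 4)
-((J + 4**3)**2)**2 = -((4 + 4**3)**2)**2 = -((4 + 64)**2)**2 = -(68**2)**2 = -1*4624**2 = -1*21381376 = -21381376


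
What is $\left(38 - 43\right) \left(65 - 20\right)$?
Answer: $-225$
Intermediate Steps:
$\left(38 - 43\right) \left(65 - 20\right) = \left(-5\right) 45 = -225$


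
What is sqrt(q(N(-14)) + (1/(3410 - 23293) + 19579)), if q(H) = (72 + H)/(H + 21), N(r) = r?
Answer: sqrt(379432181053086)/139181 ≈ 139.95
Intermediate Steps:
q(H) = (72 + H)/(21 + H)
sqrt(q(N(-14)) + (1/(3410 - 23293) + 19579)) = sqrt((72 - 14)/(21 - 14) + (1/(3410 - 23293) + 19579)) = sqrt(58/7 + (1/(-19883) + 19579)) = sqrt((1/7)*58 + (-1/19883 + 19579)) = sqrt(58/7 + 389289256/19883) = sqrt(2726178006/139181) = sqrt(379432181053086)/139181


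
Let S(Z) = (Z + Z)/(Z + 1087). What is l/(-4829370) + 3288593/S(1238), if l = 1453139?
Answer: 18462628338590543/5978760060 ≈ 3.0880e+6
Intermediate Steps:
S(Z) = 2*Z/(1087 + Z) (S(Z) = (2*Z)/(1087 + Z) = 2*Z/(1087 + Z))
l/(-4829370) + 3288593/S(1238) = 1453139/(-4829370) + 3288593/((2*1238/(1087 + 1238))) = 1453139*(-1/4829370) + 3288593/((2*1238/2325)) = -1453139/4829370 + 3288593/((2*1238*(1/2325))) = -1453139/4829370 + 3288593/(2476/2325) = -1453139/4829370 + 3288593*(2325/2476) = -1453139/4829370 + 7645978725/2476 = 18462628338590543/5978760060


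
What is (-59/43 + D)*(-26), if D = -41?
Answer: 47372/43 ≈ 1101.7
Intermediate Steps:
(-59/43 + D)*(-26) = (-59/43 - 41)*(-26) = -1822/43*(-26) = 47372/43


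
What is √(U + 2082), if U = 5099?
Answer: √7181 ≈ 84.741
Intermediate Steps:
√(U + 2082) = √(5099 + 2082) = √7181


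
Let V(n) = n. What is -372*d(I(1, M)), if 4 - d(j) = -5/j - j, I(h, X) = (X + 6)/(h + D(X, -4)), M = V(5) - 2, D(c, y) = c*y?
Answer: 35960/33 ≈ 1089.7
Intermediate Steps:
M = 3 (M = 5 - 2 = 3)
I(h, X) = (6 + X)/(h - 4*X) (I(h, X) = (X + 6)/(h + X*(-4)) = (6 + X)/(h - 4*X))
d(j) = 4 + j + 5/j (d(j) = 4 - (-5/j - j) = 4 - (-j - 5/j) = 4 + (j + 5/j) = 4 + j + 5/j)
-372*d(I(1, M)) = -372*(4 + (6 + 3)/(1 - 4*3) + 5/(((6 + 3)/(1 - 4*3)))) = -372*(4 + 9/(1 - 12) + 5/((9/(1 - 12)))) = -372*(4 + 9/(-11) + 5/((9/(-11)))) = -372*(4 - 1/11*9 + 5/((-1/11*9))) = -372*(4 - 9/11 + 5/(-9/11)) = -372*(4 - 9/11 + 5*(-11/9)) = -372*(4 - 9/11 - 55/9) = -372*(-290/99) = 35960/33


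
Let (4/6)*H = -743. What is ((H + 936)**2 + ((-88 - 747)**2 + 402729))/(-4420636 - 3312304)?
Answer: -905453/6186352 ≈ -0.14636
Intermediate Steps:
H = -2229/2 (H = (3/2)*(-743) = -2229/2 ≈ -1114.5)
((H + 936)**2 + ((-88 - 747)**2 + 402729))/(-4420636 - 3312304) = ((-2229/2 + 936)**2 + ((-88 - 747)**2 + 402729))/(-4420636 - 3312304) = ((-357/2)**2 + ((-835)**2 + 402729))/(-7732940) = (127449/4 + (697225 + 402729))*(-1/7732940) = (127449/4 + 1099954)*(-1/7732940) = (4527265/4)*(-1/7732940) = -905453/6186352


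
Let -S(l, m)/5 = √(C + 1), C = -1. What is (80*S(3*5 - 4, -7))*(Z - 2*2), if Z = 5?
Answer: 0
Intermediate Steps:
S(l, m) = 0 (S(l, m) = -5*√(-1 + 1) = -5*√0 = -5*0 = 0)
(80*S(3*5 - 4, -7))*(Z - 2*2) = (80*0)*(5 - 2*2) = 0*(5 - 4) = 0*1 = 0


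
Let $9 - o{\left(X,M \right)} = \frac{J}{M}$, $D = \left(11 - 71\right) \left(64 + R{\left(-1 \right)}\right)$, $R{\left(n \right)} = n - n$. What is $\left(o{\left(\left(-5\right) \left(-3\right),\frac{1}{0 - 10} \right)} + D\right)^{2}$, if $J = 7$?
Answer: $14145121$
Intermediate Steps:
$R{\left(n \right)} = 0$
$D = -3840$ ($D = \left(11 - 71\right) \left(64 + 0\right) = \left(-60\right) 64 = -3840$)
$o{\left(X,M \right)} = 9 - \frac{7}{M}$
$\left(o{\left(\left(-5\right) \left(-3\right),\frac{1}{0 - 10} \right)} + D\right)^{2} = \left(\left(9 - \frac{7}{\frac{1}{0 - 10}}\right) - 3840\right)^{2} = \left(\left(9 - \frac{7}{\frac{1}{-10}}\right) - 3840\right)^{2} = \left(\left(9 - \frac{7}{- \frac{1}{10}}\right) - 3840\right)^{2} = \left(\left(9 - -70\right) - 3840\right)^{2} = \left(\left(9 + 70\right) - 3840\right)^{2} = \left(79 - 3840\right)^{2} = \left(-3761\right)^{2} = 14145121$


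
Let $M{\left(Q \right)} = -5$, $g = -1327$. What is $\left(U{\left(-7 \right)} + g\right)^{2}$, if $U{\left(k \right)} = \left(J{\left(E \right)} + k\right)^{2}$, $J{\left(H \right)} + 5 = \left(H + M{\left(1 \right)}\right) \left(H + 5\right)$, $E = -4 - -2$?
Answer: $56644$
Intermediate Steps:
$E = -2$ ($E = -4 + 2 = -2$)
$J{\left(H \right)} = -5 + \left(-5 + H\right) \left(5 + H\right)$ ($J{\left(H \right)} = -5 + \left(H - 5\right) \left(H + 5\right) = -5 + \left(-5 + H\right) \left(5 + H\right)$)
$U{\left(k \right)} = \left(-26 + k\right)^{2}$ ($U{\left(k \right)} = \left(\left(-30 + \left(-2\right)^{2}\right) + k\right)^{2} = \left(\left(-30 + 4\right) + k\right)^{2} = \left(-26 + k\right)^{2}$)
$\left(U{\left(-7 \right)} + g\right)^{2} = \left(\left(-26 - 7\right)^{2} - 1327\right)^{2} = \left(\left(-33\right)^{2} - 1327\right)^{2} = \left(1089 - 1327\right)^{2} = \left(-238\right)^{2} = 56644$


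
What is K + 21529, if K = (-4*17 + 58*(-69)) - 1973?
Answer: 15486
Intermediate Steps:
K = -6043 (K = (-68 - 4002) - 1973 = -4070 - 1973 = -6043)
K + 21529 = -6043 + 21529 = 15486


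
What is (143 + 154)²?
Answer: 88209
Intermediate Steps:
(143 + 154)² = 297² = 88209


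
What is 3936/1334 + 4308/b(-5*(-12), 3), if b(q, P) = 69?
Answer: 43612/667 ≈ 65.385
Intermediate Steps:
3936/1334 + 4308/b(-5*(-12), 3) = 3936/1334 + 4308/69 = 3936*(1/1334) + 4308*(1/69) = 1968/667 + 1436/23 = 43612/667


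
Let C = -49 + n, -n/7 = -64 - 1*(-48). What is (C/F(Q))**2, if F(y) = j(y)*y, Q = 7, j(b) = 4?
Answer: 81/16 ≈ 5.0625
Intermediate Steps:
n = 112 (n = -7*(-64 - 1*(-48)) = -7*(-64 + 48) = -7*(-16) = 112)
F(y) = 4*y
C = 63 (C = -49 + 112 = 63)
(C/F(Q))**2 = (63/((4*7)))**2 = (63/28)**2 = (63*(1/28))**2 = (9/4)**2 = 81/16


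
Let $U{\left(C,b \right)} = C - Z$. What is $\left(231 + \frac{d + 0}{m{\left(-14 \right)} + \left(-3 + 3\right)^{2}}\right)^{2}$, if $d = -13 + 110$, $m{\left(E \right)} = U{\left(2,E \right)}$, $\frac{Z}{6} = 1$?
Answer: $\frac{683929}{16} \approx 42746.0$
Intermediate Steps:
$Z = 6$ ($Z = 6 \cdot 1 = 6$)
$U{\left(C,b \right)} = -6 + C$ ($U{\left(C,b \right)} = C - 6 = -6 + C$)
$m{\left(E \right)} = -4$ ($m{\left(E \right)} = -6 + 2 = -4$)
$d = 97$
$\left(231 + \frac{d + 0}{m{\left(-14 \right)} + \left(-3 + 3\right)^{2}}\right)^{2} = \left(231 + \frac{97 + 0}{-4 + \left(-3 + 3\right)^{2}}\right)^{2} = \left(231 + \frac{97}{-4 + 0^{2}}\right)^{2} = \left(231 + \frac{97}{-4 + 0}\right)^{2} = \left(231 + \frac{97}{-4}\right)^{2} = \left(231 + 97 \left(- \frac{1}{4}\right)\right)^{2} = \left(231 - \frac{97}{4}\right)^{2} = \left(\frac{827}{4}\right)^{2} = \frac{683929}{16}$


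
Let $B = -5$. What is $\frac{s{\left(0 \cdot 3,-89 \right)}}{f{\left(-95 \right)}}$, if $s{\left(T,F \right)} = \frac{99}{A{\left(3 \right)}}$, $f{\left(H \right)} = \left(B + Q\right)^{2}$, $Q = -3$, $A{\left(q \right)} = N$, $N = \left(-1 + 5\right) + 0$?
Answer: $\frac{99}{256} \approx 0.38672$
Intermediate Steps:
$N = 4$ ($N = 4 + 0 = 4$)
$A{\left(q \right)} = 4$
$f{\left(H \right)} = 64$ ($f{\left(H \right)} = \left(-5 - 3\right)^{2} = \left(-8\right)^{2} = 64$)
$s{\left(T,F \right)} = \frac{99}{4}$
$\frac{s{\left(0 \cdot 3,-89 \right)}}{f{\left(-95 \right)}} = \frac{99}{4 \cdot 64} = \frac{99}{4} \cdot \frac{1}{64} = \frac{99}{256}$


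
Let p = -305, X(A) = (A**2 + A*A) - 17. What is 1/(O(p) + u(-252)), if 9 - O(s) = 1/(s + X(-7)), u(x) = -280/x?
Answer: 2016/20393 ≈ 0.098857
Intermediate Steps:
X(A) = -17 + 2*A**2 (X(A) = (A**2 + A**2) - 17 = 2*A**2 - 17 = -17 + 2*A**2)
O(s) = 9 - 1/(81 + s) (O(s) = 9 - 1/(s + (-17 + 2*(-7)**2)) = 9 - 1/(s + (-17 + 2*49)) = 9 - 1/(s + (-17 + 98)) = 9 - 1/(s + 81) = 9 - 1/(81 + s))
1/(O(p) + u(-252)) = 1/((728 + 9*(-305))/(81 - 305) - 280/(-252)) = 1/((728 - 2745)/(-224) - 280*(-1/252)) = 1/(-1/224*(-2017) + 10/9) = 1/(2017/224 + 10/9) = 1/(20393/2016) = 2016/20393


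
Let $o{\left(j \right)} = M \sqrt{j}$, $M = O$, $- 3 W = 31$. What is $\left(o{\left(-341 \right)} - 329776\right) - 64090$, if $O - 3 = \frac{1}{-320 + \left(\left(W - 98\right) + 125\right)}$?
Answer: $-393866 + \frac{2727 i \sqrt{341}}{910} \approx -3.9387 \cdot 10^{5} + 55.338 i$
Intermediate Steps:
$W = - \frac{31}{3}$ ($W = \left(- \frac{1}{3}\right) 31 = - \frac{31}{3} \approx -10.333$)
$O = \frac{2727}{910}$ ($O = 3 + \frac{1}{-320 + \left(\left(- \frac{31}{3} - 98\right) + 125\right)} = 3 + \frac{1}{-320 + \left(- \frac{325}{3} + 125\right)} = 3 + \frac{1}{-320 + \frac{50}{3}} = 3 + \frac{1}{- \frac{910}{3}} = 3 - \frac{3}{910} = \frac{2727}{910} \approx 2.9967$)
$M = \frac{2727}{910} \approx 2.9967$
$o{\left(j \right)} = \frac{2727 \sqrt{j}}{910}$
$\left(o{\left(-341 \right)} - 329776\right) - 64090 = \left(\frac{2727 \sqrt{-341}}{910} - 329776\right) - 64090 = \left(\frac{2727 i \sqrt{341}}{910} - 329776\right) - 64090 = \left(-329776 + \frac{2727 i \sqrt{341}}{910}\right) - 64090 = -393866 + \frac{2727 i \sqrt{341}}{910}$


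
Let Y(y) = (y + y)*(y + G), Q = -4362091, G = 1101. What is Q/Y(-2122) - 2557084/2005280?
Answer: -1239210993181/543070430920 ≈ -2.2819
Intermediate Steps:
Y(y) = 2*y*(1101 + y) (Y(y) = (y + y)*(y + 1101) = (2*y)*(1101 + y) = 2*y*(1101 + y))
Q/Y(-2122) - 2557084/2005280 = -4362091*(-1/(4244*(1101 - 2122))) - 2557084/2005280 = -4362091/(2*(-2122)*(-1021)) - 2557084*1/2005280 = -4362091/4333124 - 639271/501320 = -1239210993181/543070430920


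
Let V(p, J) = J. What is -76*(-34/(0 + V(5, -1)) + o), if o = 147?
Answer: -13756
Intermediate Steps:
-76*(-34/(0 + V(5, -1)) + o) = -76*(-34/(0 - 1) + 147) = -76*(-34/((-1*1)) + 147) = -76*(-34/(-1) + 147) = -76*(-34*(-1) + 147) = -76*(34 + 147) = -76*181 = -13756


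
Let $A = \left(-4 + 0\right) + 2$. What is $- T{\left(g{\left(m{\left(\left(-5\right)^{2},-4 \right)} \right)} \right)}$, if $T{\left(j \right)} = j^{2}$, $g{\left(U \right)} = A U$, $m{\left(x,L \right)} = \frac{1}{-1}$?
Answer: $-4$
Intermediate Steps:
$m{\left(x,L \right)} = -1$
$A = -2$ ($A = -4 + 2 = -2$)
$g{\left(U \right)} = - 2 U$
$- T{\left(g{\left(m{\left(\left(-5\right)^{2},-4 \right)} \right)} \right)} = - \left(\left(-2\right) \left(-1\right)\right)^{2} = - 2^{2} = \left(-1\right) 4 = -4$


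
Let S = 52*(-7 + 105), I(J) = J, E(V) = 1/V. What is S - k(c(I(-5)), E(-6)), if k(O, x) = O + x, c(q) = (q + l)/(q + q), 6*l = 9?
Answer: 305749/60 ≈ 5095.8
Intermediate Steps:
l = 3/2 (l = (1/6)*9 = 3/2 ≈ 1.5000)
c(q) = (3/2 + q)/(2*q) (c(q) = (q + 3/2)/(q + q) = (3/2 + q)/((2*q)) = (3/2 + q)*(1/(2*q)) = (3/2 + q)/(2*q))
S = 5096 (S = 52*98 = 5096)
S - k(c(I(-5)), E(-6)) = 5096 - ((1/4)*(3 + 2*(-5))/(-5) + 1/(-6)) = 5096 - ((1/4)*(-1/5)*(3 - 10) - 1/6) = 5096 - ((1/4)*(-1/5)*(-7) - 1/6) = 5096 - (7/20 - 1/6) = 5096 - 1*11/60 = 5096 - 11/60 = 305749/60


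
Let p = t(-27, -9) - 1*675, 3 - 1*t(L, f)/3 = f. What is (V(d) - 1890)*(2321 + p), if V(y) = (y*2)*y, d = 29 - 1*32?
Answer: -3148704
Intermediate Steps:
d = -3 (d = 29 - 32 = -3)
t(L, f) = 9 - 3*f
V(y) = 2*y**2 (V(y) = (2*y)*y = 2*y**2)
p = -639 (p = (9 - 3*(-9)) - 1*675 = (9 + 27) - 675 = 36 - 675 = -639)
(V(d) - 1890)*(2321 + p) = (2*(-3)**2 - 1890)*(2321 - 639) = (2*9 - 1890)*1682 = (18 - 1890)*1682 = -1872*1682 = -3148704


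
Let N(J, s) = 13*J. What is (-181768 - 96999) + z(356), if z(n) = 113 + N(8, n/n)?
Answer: -278550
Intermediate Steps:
z(n) = 217 (z(n) = 113 + 13*8 = 113 + 104 = 217)
(-181768 - 96999) + z(356) = (-181768 - 96999) + 217 = -278767 + 217 = -278550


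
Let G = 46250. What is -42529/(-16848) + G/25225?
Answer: 74080561/16999632 ≈ 4.3578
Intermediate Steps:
-42529/(-16848) + G/25225 = -42529/(-16848) + 46250/25225 = -42529*(-1/16848) + 46250*(1/25225) = 42529/16848 + 1850/1009 = 74080561/16999632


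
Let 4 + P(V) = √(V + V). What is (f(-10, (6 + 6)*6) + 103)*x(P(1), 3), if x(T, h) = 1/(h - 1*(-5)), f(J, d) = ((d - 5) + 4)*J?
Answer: -607/8 ≈ -75.875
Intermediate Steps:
f(J, d) = J*(-1 + d) (f(J, d) = ((-5 + d) + 4)*J = (-1 + d)*J = J*(-1 + d))
P(V) = -4 + √2*√V (P(V) = -4 + √(V + V) = -4 + √(2*V) = -4 + √2*√V)
x(T, h) = 1/(5 + h) (x(T, h) = 1/(h + 5) = 1/(5 + h))
(f(-10, (6 + 6)*6) + 103)*x(P(1), 3) = (-10*(-1 + (6 + 6)*6) + 103)/(5 + 3) = (-10*(-1 + 12*6) + 103)/8 = (-10*(-1 + 72) + 103)*(⅛) = (-10*71 + 103)*(⅛) = (-710 + 103)*(⅛) = -607*⅛ = -607/8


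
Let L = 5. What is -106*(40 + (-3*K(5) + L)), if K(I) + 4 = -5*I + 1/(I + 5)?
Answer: -69801/5 ≈ -13960.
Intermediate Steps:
K(I) = -4 + 1/(5 + I) - 5*I (K(I) = -4 + (-5*I + 1/(I + 5)) = -4 + (-5*I + 1/(5 + I)) = -4 + (1/(5 + I) - 5*I) = -4 + 1/(5 + I) - 5*I)
-106*(40 + (-3*K(5) + L)) = -106*(40 + (-3*(-19 - 29*5 - 5*5²)/(5 + 5) + 5)) = -106*(40 + (-3*(-19 - 145 - 5*25)/10 + 5)) = -106*(40 + (-3*(-19 - 145 - 125)/10 + 5)) = -106*(40 + (-3*(-289)/10 + 5)) = -106*(40 + (-3*(-289/10) + 5)) = -106*(40 + (867/10 + 5)) = -106*(40 + 917/10) = -106*1317/10 = -69801/5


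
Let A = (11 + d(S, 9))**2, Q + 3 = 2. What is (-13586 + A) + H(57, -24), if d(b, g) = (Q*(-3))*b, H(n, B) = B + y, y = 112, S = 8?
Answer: -12273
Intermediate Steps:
Q = -1 (Q = -3 + 2 = -1)
H(n, B) = 112 + B (H(n, B) = B + 112 = 112 + B)
d(b, g) = 3*b (d(b, g) = (-1*(-3))*b = 3*b)
A = 1225 (A = (11 + 3*8)**2 = (11 + 24)**2 = 35**2 = 1225)
(-13586 + A) + H(57, -24) = (-13586 + 1225) + (112 - 24) = -12361 + 88 = -12273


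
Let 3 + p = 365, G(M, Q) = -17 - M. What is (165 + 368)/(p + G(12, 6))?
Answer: 533/333 ≈ 1.6006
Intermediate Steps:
p = 362 (p = -3 + 365 = 362)
(165 + 368)/(p + G(12, 6)) = (165 + 368)/(362 + (-17 - 1*12)) = 533/(362 + (-17 - 12)) = 533/(362 - 29) = 533/333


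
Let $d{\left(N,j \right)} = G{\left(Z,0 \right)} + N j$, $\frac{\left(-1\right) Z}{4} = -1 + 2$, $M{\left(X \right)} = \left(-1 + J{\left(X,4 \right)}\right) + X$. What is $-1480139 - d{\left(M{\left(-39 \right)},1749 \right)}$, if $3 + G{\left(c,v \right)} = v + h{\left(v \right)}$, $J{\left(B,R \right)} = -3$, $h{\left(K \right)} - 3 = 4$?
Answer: $-1404936$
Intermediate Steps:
$h{\left(K \right)} = 7$ ($h{\left(K \right)} = 3 + 4 = 7$)
$M{\left(X \right)} = -4 + X$ ($M{\left(X \right)} = \left(-1 - 3\right) + X = -4 + X$)
$Z = -4$ ($Z = - 4 \left(-1 + 2\right) = \left(-4\right) 1 = -4$)
$G{\left(c,v \right)} = 4 + v$ ($G{\left(c,v \right)} = -3 + \left(v + 7\right) = -3 + \left(7 + v\right) = 4 + v$)
$d{\left(N,j \right)} = 4 + N j$ ($d{\left(N,j \right)} = \left(4 + 0\right) + N j = 4 + N j$)
$-1480139 - d{\left(M{\left(-39 \right)},1749 \right)} = -1480139 - \left(4 + \left(-4 - 39\right) 1749\right) = -1480139 - \left(4 - 75207\right) = -1480139 - -75203 = -1480139 + 75203 = -1404936$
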